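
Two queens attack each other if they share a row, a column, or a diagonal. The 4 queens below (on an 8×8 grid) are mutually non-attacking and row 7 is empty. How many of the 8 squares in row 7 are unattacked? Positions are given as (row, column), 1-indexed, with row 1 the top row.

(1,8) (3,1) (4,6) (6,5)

(1,8) attacks row 7 at column 8 and diagonals 2.
(3,1) attacks row 7 at column 1 and diagonals 5.
(4,6) attacks row 7 at column 6 and diagonals 3.
(6,5) attacks row 7 at column 5 and diagonals 4, 6.
Attacked columns: {1, 2, 3, 4, 5, 6, 8}. Safe: {7}.

1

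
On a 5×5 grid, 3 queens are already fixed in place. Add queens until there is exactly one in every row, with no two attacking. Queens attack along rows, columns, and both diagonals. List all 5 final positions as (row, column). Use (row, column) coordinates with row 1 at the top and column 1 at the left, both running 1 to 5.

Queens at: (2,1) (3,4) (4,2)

Row 1: attacked by (2,1)→{1,2}; (3,4)→{2,4}; (4,2)→{2,5}. Safe: 3. Place at column 3.
Row 5: attacked by (1,3)→{3}; (2,1)→{1,4}; (3,4)→{2,4}; (4,2)→{1,2,3}. Safe: 5. Place at column 5.
Columns [3, 1, 4, 2, 5], r−c [-2, 1, -1, 2, 0], r+c [4, 3, 7, 6, 10] are all distinct, so no two queens attack.

(1,3) (2,1) (3,4) (4,2) (5,5)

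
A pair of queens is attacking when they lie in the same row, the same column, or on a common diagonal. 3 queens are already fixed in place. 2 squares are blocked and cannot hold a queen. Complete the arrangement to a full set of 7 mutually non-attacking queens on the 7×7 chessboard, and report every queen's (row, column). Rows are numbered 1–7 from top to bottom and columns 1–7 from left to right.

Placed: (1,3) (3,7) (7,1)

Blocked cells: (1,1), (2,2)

(1,3) (2,5) (3,7) (4,2) (5,4) (6,6) (7,1)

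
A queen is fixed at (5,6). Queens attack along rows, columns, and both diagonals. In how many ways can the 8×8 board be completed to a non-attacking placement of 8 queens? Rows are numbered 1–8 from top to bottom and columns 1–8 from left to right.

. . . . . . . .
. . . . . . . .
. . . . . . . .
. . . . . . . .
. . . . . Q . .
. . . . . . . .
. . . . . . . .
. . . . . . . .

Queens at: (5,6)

Branch on row 1: col 1 → 0; col 3 → 2; col 4 → 6; col 5 → 0; col 7 → 3; col 8 → 1.
Sum: 0 + 2 + 6 + 0 + 3 + 1 = 12.

12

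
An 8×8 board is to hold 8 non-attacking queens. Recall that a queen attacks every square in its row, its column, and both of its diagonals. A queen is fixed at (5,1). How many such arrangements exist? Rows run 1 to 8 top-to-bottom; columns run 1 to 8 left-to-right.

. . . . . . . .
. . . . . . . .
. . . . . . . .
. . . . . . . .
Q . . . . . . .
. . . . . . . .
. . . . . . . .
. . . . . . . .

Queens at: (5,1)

18

Branch on row 1: col 2 → 3; col 3 → 4; col 4 → 5; col 6 → 4; col 7 → 1; col 8 → 1.
Sum: 3 + 4 + 5 + 4 + 1 + 1 = 18.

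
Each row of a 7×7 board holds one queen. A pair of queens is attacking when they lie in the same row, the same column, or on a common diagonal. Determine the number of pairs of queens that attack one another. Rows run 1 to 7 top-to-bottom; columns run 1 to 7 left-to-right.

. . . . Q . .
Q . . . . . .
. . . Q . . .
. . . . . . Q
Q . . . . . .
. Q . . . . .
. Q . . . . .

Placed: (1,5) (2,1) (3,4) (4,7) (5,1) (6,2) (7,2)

Same column: (2,1)–(5,1) (column 1); (6,2)–(7,2) (column 2).
Same diagonal: (1,5)–(5,1) (|1−5| = |5−1| = 4); (5,1)–(6,2) (|5−6| = |1−2| = 1).
Total attacking pairs: 4.

4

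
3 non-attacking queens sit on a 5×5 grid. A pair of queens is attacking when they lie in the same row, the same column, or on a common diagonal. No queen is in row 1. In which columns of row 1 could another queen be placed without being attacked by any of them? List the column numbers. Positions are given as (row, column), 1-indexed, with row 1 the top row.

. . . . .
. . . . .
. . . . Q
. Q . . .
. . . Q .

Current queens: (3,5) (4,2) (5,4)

(3,5) attacks row 1 at column 5 and diagonals 3.
(4,2) attacks row 1 at column 2 and diagonals 5.
(5,4) attacks row 1 at column 4.
Attacked columns: {2, 3, 4, 5}. Safe: {1}.

columns 1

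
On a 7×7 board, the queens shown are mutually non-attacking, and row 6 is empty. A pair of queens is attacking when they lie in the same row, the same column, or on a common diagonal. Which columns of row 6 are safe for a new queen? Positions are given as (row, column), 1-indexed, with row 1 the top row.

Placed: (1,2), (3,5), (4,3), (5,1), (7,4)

columns 6

(1,2) attacks row 6 at column 2 and diagonals 7.
(3,5) attacks row 6 at column 5 and diagonals 2.
(4,3) attacks row 6 at column 3 and diagonals 1, 5.
(5,1) attacks row 6 at column 1 and diagonals 2.
(7,4) attacks row 6 at column 4 and diagonals 3, 5.
Attacked columns: {1, 2, 3, 4, 5, 7}. Safe: {6}.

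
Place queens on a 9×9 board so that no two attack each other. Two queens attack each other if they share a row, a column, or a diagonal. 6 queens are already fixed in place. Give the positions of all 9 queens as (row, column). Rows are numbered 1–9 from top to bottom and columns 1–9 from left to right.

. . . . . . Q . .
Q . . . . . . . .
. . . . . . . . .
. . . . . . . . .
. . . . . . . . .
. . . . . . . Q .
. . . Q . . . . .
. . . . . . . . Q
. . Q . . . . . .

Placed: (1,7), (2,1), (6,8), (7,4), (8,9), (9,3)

(1,7) (2,1) (3,6) (4,2) (5,5) (6,8) (7,4) (8,9) (9,3)

Row 3: attacked by (1,7)→{5,7,9}; (2,1)→{1,2}; (6,8)→{5,8}; (7,4)→{4,8}; (8,9)→{4,9}; (9,3)→{3,9}. Safe: 6. Place at column 6.
Row 4: attacked by (1,7)→{4,7}; (2,1)→{1,3}; (3,6)→{5,6,7}; (6,8)→{6,8}; (7,4)→{1,4,7}; (8,9)→{5,9}; (9,3)→{3,8}. Safe: 2. Place at column 2.
Row 5: attacked by (1,7)→{3,7}; (2,1)→{1,4}; (3,6)→{4,6,8}; (4,2)→{1,2,3}; (6,8)→{7,8,9}; (7,4)→{2,4,6}; (8,9)→{6,9}; (9,3)→{3,7}. Safe: 5. Place at column 5.
Columns [7, 1, 6, 2, 5, 8, 4, 9, 3], r−c [-6, 1, -3, 2, 0, -2, 3, -1, 6], r+c [8, 3, 9, 6, 10, 14, 11, 17, 12] are all distinct, so no two queens attack.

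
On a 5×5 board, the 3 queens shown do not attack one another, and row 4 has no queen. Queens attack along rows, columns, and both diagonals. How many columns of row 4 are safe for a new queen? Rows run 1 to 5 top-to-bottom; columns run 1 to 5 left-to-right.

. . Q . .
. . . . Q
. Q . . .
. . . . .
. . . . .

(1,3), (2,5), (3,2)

1

(1,3) attacks row 4 at column 3.
(2,5) attacks row 4 at column 5 and diagonals 3.
(3,2) attacks row 4 at column 2 and diagonals 1, 3.
Attacked columns: {1, 2, 3, 5}. Safe: {4}.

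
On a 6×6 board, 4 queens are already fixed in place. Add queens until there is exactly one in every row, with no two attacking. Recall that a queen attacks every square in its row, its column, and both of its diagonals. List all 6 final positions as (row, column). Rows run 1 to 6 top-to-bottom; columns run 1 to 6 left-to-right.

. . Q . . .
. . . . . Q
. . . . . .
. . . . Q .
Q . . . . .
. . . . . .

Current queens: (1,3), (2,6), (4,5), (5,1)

Row 3: attacked by (1,3)→{1,3,5}; (2,6)→{5,6}; (4,5)→{4,5,6}; (5,1)→{1,3}. Safe: 2. Place at column 2.
Row 6: attacked by (1,3)→{3}; (2,6)→{2,6}; (3,2)→{2,5}; (4,5)→{3,5}; (5,1)→{1,2}. Safe: 4. Place at column 4.
Columns [3, 6, 2, 5, 1, 4], r−c [-2, -4, 1, -1, 4, 2], r+c [4, 8, 5, 9, 6, 10] are all distinct, so no two queens attack.

(1,3) (2,6) (3,2) (4,5) (5,1) (6,4)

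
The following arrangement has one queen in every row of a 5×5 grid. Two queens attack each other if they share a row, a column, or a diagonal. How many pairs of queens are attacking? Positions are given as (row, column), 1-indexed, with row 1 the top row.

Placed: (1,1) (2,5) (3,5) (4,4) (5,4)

Same column: (2,5)–(3,5) (column 5); (4,4)–(5,4) (column 4).
Same diagonal: (1,1)–(4,4) (|1−4| = |1−4| = 3); (3,5)–(4,4) (|3−4| = |5−4| = 1).
Total attacking pairs: 4.

4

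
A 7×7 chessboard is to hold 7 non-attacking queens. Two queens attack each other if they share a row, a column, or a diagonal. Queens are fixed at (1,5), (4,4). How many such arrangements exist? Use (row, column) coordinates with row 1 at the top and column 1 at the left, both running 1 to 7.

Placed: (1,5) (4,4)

2

Branch on row 2: col 1 → 1; col 3 → 0; col 7 → 1.
Sum: 1 + 0 + 1 = 2.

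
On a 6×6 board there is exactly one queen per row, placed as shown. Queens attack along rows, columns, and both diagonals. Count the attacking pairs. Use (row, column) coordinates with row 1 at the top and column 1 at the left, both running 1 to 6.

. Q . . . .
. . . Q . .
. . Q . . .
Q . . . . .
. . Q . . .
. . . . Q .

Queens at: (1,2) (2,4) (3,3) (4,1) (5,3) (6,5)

2

Same column: (3,3)–(5,3) (column 3).
Same diagonal: (2,4)–(3,3) (|2−3| = |4−3| = 1).
Total attacking pairs: 2.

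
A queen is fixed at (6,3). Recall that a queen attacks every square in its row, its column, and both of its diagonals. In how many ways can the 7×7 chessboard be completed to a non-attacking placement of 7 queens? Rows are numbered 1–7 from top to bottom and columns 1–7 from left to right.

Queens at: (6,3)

6

Branch on row 1: col 1 → 0; col 2 → 3; col 4 → 1; col 5 → 0; col 6 → 1; col 7 → 1.
Sum: 0 + 3 + 1 + 0 + 1 + 1 = 6.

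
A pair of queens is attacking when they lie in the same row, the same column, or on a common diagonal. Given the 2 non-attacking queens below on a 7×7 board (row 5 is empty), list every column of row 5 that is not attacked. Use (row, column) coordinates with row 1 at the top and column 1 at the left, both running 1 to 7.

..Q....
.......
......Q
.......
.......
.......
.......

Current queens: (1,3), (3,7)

(1,3) attacks row 5 at column 3 and diagonals 7.
(3,7) attacks row 5 at column 7 and diagonals 5.
Attacked columns: {3, 5, 7}. Safe: {1, 2, 4, 6}.

columns 1, 2, 4, 6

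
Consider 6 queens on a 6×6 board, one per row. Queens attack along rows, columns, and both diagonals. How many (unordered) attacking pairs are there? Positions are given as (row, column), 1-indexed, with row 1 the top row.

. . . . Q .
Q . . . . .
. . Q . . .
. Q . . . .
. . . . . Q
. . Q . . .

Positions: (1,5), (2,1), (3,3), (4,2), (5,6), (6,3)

4

Same column: (3,3)–(6,3) (column 3).
Same diagonal: (1,5)–(3,3) (|1−3| = |5−3| = 2); (1,5)–(4,2) (|1−4| = |5−2| = 3); (3,3)–(4,2) (|3−4| = |3−2| = 1).
Total attacking pairs: 4.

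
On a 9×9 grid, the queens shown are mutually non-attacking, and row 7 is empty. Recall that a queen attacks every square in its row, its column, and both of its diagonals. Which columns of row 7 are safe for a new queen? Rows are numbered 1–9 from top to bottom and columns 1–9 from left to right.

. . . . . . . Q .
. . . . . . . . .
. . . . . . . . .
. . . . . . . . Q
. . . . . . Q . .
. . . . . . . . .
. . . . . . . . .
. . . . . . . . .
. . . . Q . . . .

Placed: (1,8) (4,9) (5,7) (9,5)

columns 1, 4

(1,8) attacks row 7 at column 8 and diagonals 2.
(4,9) attacks row 7 at column 9 and diagonals 6.
(5,7) attacks row 7 at column 7 and diagonals 5, 9.
(9,5) attacks row 7 at column 5 and diagonals 3, 7.
Attacked columns: {2, 3, 5, 6, 7, 8, 9}. Safe: {1, 4}.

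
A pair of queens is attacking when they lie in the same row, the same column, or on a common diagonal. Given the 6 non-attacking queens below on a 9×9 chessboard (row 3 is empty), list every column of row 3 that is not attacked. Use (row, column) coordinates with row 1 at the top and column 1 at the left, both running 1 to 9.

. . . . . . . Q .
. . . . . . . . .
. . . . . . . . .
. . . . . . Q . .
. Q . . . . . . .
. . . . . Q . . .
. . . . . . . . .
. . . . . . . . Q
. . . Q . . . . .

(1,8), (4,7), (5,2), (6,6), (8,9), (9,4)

(1,8) attacks row 3 at column 8 and diagonals 6.
(4,7) attacks row 3 at column 7 and diagonals 6, 8.
(5,2) attacks row 3 at column 2 and diagonals 4.
(6,6) attacks row 3 at column 6 and diagonals 3, 9.
(8,9) attacks row 3 at column 9 and diagonals 4.
(9,4) attacks row 3 at column 4.
Attacked columns: {2, 3, 4, 6, 7, 8, 9}. Safe: {1, 5}.

columns 1, 5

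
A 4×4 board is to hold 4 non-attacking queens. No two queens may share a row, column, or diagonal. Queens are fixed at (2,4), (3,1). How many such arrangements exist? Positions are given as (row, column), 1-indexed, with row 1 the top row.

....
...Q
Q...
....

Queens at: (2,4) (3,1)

Branch on row 1: col 2 → 1.
Sum: 1 = 1.

1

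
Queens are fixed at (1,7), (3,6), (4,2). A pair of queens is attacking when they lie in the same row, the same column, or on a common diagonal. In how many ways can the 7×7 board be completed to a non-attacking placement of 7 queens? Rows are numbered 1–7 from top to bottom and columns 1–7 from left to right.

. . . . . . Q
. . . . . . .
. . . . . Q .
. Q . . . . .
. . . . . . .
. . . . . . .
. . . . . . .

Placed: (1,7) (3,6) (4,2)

Branch on row 2: col 1 → 0; col 3 → 1.
Sum: 0 + 1 = 1.

1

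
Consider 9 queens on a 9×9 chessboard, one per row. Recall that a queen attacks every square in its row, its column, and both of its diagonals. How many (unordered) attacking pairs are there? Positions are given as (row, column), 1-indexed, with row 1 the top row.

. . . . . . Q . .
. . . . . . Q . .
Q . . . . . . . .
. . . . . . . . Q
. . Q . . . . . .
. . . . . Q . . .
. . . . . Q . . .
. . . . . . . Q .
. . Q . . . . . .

9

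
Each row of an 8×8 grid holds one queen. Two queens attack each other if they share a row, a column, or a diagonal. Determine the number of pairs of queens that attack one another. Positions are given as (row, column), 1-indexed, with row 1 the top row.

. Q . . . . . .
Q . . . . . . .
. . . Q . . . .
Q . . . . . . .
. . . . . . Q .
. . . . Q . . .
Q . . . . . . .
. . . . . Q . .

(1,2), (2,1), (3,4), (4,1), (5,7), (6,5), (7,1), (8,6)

Same column: (2,1)–(4,1) (column 1); (2,1)–(7,1) (column 1); (4,1)–(7,1) (column 1).
Same diagonal: (1,2)–(2,1) (|1−2| = |2−1| = 1); (1,2)–(3,4) (|1−3| = |2−4| = 2); (2,1)–(6,5) (|2−6| = |1−5| = 4).
Total attacking pairs: 6.

6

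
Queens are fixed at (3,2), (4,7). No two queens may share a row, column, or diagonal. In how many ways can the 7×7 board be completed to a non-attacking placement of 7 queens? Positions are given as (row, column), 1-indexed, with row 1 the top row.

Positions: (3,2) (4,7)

1

Branch on row 1: col 1 → 0; col 3 → 0; col 5 → 0; col 6 → 1.
Sum: 0 + 0 + 0 + 1 = 1.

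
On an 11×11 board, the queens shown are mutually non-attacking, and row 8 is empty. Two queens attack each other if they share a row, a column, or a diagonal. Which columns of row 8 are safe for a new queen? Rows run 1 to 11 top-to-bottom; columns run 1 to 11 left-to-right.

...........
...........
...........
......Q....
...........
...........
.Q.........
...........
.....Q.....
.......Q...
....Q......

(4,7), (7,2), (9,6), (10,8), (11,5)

columns 4, 9

(4,7) attacks row 8 at column 7 and diagonals 3, 11.
(7,2) attacks row 8 at column 2 and diagonals 1, 3.
(9,6) attacks row 8 at column 6 and diagonals 5, 7.
(10,8) attacks row 8 at column 8 and diagonals 6, 10.
(11,5) attacks row 8 at column 5 and diagonals 2, 8.
Attacked columns: {1, 2, 3, 5, 6, 7, 8, 10, 11}. Safe: {4, 9}.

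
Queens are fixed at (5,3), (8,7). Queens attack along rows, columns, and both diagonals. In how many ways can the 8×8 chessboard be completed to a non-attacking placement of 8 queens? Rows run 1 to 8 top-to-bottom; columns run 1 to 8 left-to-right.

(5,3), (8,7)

Branch on row 1: col 1 → 0; col 2 → 0; col 4 → 0; col 5 → 1; col 6 → 0; col 8 → 0.
Sum: 0 + 0 + 0 + 1 + 0 + 0 = 1.

1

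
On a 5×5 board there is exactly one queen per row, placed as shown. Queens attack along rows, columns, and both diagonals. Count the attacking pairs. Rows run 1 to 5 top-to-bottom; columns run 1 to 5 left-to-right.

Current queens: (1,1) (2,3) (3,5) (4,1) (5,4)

2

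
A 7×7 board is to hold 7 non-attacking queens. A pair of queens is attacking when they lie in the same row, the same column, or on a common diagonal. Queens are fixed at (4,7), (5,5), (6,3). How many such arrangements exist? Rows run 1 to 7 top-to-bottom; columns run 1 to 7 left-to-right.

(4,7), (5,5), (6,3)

2

Branch on row 1: col 2 → 1; col 6 → 1.
Sum: 1 + 1 = 2.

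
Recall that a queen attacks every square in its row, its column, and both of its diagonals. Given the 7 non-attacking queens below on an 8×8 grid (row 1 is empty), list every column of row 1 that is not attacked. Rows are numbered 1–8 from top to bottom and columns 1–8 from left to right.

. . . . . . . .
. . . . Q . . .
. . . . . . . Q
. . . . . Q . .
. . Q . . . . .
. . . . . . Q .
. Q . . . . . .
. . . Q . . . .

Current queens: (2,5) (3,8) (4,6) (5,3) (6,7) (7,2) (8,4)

columns 1

(2,5) attacks row 1 at column 5 and diagonals 4, 6.
(3,8) attacks row 1 at column 8 and diagonals 6.
(4,6) attacks row 1 at column 6 and diagonals 3.
(5,3) attacks row 1 at column 3 and diagonals 7.
(6,7) attacks row 1 at column 7 and diagonals 2.
(7,2) attacks row 1 at column 2 and diagonals 8.
(8,4) attacks row 1 at column 4.
Attacked columns: {2, 3, 4, 5, 6, 7, 8}. Safe: {1}.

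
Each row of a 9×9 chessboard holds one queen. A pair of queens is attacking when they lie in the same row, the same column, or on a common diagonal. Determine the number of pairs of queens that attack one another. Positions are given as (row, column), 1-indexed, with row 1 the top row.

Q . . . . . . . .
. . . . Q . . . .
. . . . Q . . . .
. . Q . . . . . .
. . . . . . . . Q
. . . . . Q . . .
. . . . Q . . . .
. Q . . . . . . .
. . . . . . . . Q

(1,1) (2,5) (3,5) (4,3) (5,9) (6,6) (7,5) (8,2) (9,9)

9

Same column: (2,5)–(3,5) (column 5); (2,5)–(7,5) (column 5); (3,5)–(7,5) (column 5); (5,9)–(9,9) (column 9).
Same diagonal: (1,1)–(6,6) (|1−6| = |1−6| = 5); (1,1)–(9,9) (|1−9| = |1−9| = 8); (2,5)–(4,3) (|2−4| = |5−3| = 2); (6,6)–(7,5) (|6−7| = |6−5| = 1); (6,6)–(9,9) (|6−9| = |6−9| = 3).
Total attacking pairs: 9.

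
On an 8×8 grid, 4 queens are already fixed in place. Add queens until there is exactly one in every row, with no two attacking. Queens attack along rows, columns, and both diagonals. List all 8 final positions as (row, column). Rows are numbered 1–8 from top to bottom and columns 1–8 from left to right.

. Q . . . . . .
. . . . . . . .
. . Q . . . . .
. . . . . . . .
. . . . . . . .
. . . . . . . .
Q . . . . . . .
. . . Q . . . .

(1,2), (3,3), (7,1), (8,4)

Row 2: attacked by (1,2)→{1,2,3}; (3,3)→{2,3,4}; (7,1)→{1,6}; (8,4)→{4}. Safe: 5, 7, 8. Place at column 7.
Row 4: attacked by (1,2)→{2,5}; (2,7)→{5,7}; (3,3)→{2,3,4}; (7,1)→{1,4}; (8,4)→{4,8}. Safe: 6. Place at column 6.
Row 5: attacked by (1,2)→{2,6}; (2,7)→{4,7}; (3,3)→{1,3,5}; (4,6)→{5,6,7}; (7,1)→{1,3}; (8,4)→{1,4,7}. Safe: 8. Place at column 8.
Row 6: attacked by (1,2)→{2,7}; (2,7)→{3,7}; (3,3)→{3,6}; (4,6)→{4,6,8}; (5,8)→{7,8}; (7,1)→{1,2}; (8,4)→{2,4,6}. Safe: 5. Place at column 5.
Columns [2, 7, 3, 6, 8, 5, 1, 4], r−c [-1, -5, 0, -2, -3, 1, 6, 4], r+c [3, 9, 6, 10, 13, 11, 8, 12] are all distinct, so no two queens attack.

(1,2) (2,7) (3,3) (4,6) (5,8) (6,5) (7,1) (8,4)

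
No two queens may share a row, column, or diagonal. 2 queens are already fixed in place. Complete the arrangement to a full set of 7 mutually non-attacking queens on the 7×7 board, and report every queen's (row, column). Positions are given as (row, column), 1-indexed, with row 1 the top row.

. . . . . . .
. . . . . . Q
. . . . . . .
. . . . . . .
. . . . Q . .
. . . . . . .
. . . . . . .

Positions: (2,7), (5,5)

(1,3) (2,7) (3,4) (4,1) (5,5) (6,2) (7,6)

Row 1: attacked by (2,7)→{6,7}; (5,5)→{1,5}. Safe: 2, 3, 4. Place at column 3.
Row 3: attacked by (1,3)→{1,3,5}; (2,7)→{6,7}; (5,5)→{3,5,7}. Safe: 2, 4. Place at column 4.
Row 4: attacked by (1,3)→{3,6}; (2,7)→{5,7}; (3,4)→{3,4,5}; (5,5)→{4,5,6}. Safe: 1, 2. Place at column 1.
Row 6: attacked by (1,3)→{3}; (2,7)→{3,7}; (3,4)→{1,4,7}; (4,1)→{1,3}; (5,5)→{4,5,6}. Safe: 2. Place at column 2.
Row 7: attacked by (1,3)→{3}; (2,7)→{2,7}; (3,4)→{4}; (4,1)→{1,4}; (5,5)→{3,5,7}; (6,2)→{1,2,3}. Safe: 6. Place at column 6.
Columns [3, 7, 4, 1, 5, 2, 6], r−c [-2, -5, -1, 3, 0, 4, 1], r+c [4, 9, 7, 5, 10, 8, 13] are all distinct, so no two queens attack.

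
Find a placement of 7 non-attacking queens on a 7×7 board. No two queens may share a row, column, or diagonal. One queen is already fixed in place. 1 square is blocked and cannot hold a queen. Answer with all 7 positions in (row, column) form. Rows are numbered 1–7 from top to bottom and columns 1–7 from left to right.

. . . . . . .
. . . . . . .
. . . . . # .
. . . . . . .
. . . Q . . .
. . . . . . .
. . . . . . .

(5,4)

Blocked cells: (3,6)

Row 1: attacked by (5,4)→{4}. Safe: 1, 2, 3, 5, 6, 7. Place at column 5.
Row 2: attacked by (1,5)→{4,5,6}; (5,4)→{1,4,7}. Safe: 2, 3. Place at column 3.
Row 3: attacked by (1,5)→{3,5,7}; (2,3)→{2,3,4}; (5,4)→{2,4,6}. Blocked: 6. Safe: 1. Place at column 1.
Row 4: attacked by (1,5)→{2,5}; (2,3)→{1,3,5}; (3,1)→{1,2}; (5,4)→{3,4,5}. Safe: 6, 7. Place at column 6.
Row 6: attacked by (1,5)→{5}; (2,3)→{3,7}; (3,1)→{1,4}; (4,6)→{4,6}; (5,4)→{3,4,5}. Safe: 2. Place at column 2.
Row 7: attacked by (1,5)→{5}; (2,3)→{3}; (3,1)→{1,5}; (4,6)→{3,6}; (5,4)→{2,4,6}; (6,2)→{1,2,3}. Safe: 7. Place at column 7.
Columns [5, 3, 1, 6, 4, 2, 7], r−c [-4, -1, 2, -2, 1, 4, 0], r+c [6, 5, 4, 10, 9, 8, 14] are all distinct, so no two queens attack.

(1,5) (2,3) (3,1) (4,6) (5,4) (6,2) (7,7)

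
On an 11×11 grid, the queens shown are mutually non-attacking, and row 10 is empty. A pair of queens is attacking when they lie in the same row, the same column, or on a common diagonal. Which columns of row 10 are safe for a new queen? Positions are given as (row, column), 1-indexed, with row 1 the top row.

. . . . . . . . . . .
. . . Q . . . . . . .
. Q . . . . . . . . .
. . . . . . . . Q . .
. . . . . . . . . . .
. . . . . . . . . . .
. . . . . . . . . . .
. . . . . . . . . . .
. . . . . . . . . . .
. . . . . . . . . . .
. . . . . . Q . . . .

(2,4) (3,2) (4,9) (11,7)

(2,4) attacks row 10 at column 4.
(3,2) attacks row 10 at column 2 and diagonals 9.
(4,9) attacks row 10 at column 9 and diagonals 3.
(11,7) attacks row 10 at column 7 and diagonals 6, 8.
Attacked columns: {2, 3, 4, 6, 7, 8, 9}. Safe: {1, 5, 10, 11}.

columns 1, 5, 10, 11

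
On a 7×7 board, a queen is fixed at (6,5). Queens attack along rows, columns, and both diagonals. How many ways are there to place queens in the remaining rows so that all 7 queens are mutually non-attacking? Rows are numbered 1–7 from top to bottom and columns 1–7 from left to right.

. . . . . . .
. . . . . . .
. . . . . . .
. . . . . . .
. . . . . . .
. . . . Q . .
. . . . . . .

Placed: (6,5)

Branch on row 1: col 1 → 1; col 2 → 1; col 3 → 0; col 4 → 1; col 6 → 3; col 7 → 0.
Sum: 1 + 1 + 0 + 1 + 3 + 0 = 6.

6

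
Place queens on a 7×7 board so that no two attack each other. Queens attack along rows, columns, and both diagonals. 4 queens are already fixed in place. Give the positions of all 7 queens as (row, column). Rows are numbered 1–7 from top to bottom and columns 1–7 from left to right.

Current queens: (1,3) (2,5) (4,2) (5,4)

(1,3) (2,5) (3,7) (4,2) (5,4) (6,6) (7,1)

Row 3: attacked by (1,3)→{1,3,5}; (2,5)→{4,5,6}; (4,2)→{1,2,3}; (5,4)→{2,4,6}. Safe: 7. Place at column 7.
Row 6: attacked by (1,3)→{3}; (2,5)→{1,5}; (3,7)→{4,7}; (4,2)→{2,4}; (5,4)→{3,4,5}. Safe: 6. Place at column 6.
Row 7: attacked by (1,3)→{3}; (2,5)→{5}; (3,7)→{3,7}; (4,2)→{2,5}; (5,4)→{2,4,6}; (6,6)→{5,6,7}. Safe: 1. Place at column 1.
Columns [3, 5, 7, 2, 4, 6, 1], r−c [-2, -3, -4, 2, 1, 0, 6], r+c [4, 7, 10, 6, 9, 12, 8] are all distinct, so no two queens attack.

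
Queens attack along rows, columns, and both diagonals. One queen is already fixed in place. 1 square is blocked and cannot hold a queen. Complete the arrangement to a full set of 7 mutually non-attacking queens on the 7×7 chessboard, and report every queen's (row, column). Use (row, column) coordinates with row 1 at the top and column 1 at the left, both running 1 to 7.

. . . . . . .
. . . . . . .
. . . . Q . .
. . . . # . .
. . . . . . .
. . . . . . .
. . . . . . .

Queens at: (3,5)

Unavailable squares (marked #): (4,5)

(1,6) (2,2) (3,5) (4,1) (5,4) (6,7) (7,3)

Row 1: attacked by (3,5)→{3,5,7}. Safe: 1, 2, 4, 6. Place at column 6.
Row 2: attacked by (1,6)→{5,6,7}; (3,5)→{4,5,6}. Safe: 1, 2, 3. Place at column 2.
Row 4: attacked by (1,6)→{3,6}; (2,2)→{2,4}; (3,5)→{4,5,6}. Blocked: 5. Safe: 1, 7. Place at column 1.
Row 5: attacked by (1,6)→{2,6}; (2,2)→{2,5}; (3,5)→{3,5,7}; (4,1)→{1,2}. Safe: 4. Place at column 4.
Row 6: attacked by (1,6)→{1,6}; (2,2)→{2,6}; (3,5)→{2,5}; (4,1)→{1,3}; (5,4)→{3,4,5}. Safe: 7. Place at column 7.
Row 7: attacked by (1,6)→{6}; (2,2)→{2,7}; (3,5)→{1,5}; (4,1)→{1,4}; (5,4)→{2,4,6}; (6,7)→{6,7}. Safe: 3. Place at column 3.
Columns [6, 2, 5, 1, 4, 7, 3], r−c [-5, 0, -2, 3, 1, -1, 4], r+c [7, 4, 8, 5, 9, 13, 10] are all distinct, so no two queens attack.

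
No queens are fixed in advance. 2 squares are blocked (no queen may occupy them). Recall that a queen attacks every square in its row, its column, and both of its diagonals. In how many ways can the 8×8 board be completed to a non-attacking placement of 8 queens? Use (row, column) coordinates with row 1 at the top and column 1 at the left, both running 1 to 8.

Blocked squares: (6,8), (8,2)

69

Branch on row 1: col 1 → 4; col 2 → 5; col 3 → 14; col 4 → 11; col 5 → 12; col 6 → 12; col 7 → 7; col 8 → 4.
Sum: 4 + 5 + 14 + 11 + 12 + 12 + 7 + 4 = 69.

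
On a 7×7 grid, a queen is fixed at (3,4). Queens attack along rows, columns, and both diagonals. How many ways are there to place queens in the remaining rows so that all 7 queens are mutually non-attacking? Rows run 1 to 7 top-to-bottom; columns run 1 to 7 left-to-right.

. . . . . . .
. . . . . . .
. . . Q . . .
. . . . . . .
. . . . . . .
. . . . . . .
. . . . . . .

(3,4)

4

Branch on row 1: col 1 → 1; col 3 → 1; col 5 → 1; col 7 → 1.
Sum: 1 + 1 + 1 + 1 = 4.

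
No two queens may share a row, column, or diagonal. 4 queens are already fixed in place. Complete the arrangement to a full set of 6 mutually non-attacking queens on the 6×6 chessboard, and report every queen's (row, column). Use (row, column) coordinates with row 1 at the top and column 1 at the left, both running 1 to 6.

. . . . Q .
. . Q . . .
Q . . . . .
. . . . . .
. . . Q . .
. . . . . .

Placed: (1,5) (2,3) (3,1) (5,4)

Row 4: attacked by (1,5)→{2,5}; (2,3)→{1,3,5}; (3,1)→{1,2}; (5,4)→{3,4,5}. Safe: 6. Place at column 6.
Row 6: attacked by (1,5)→{5}; (2,3)→{3}; (3,1)→{1,4}; (4,6)→{4,6}; (5,4)→{3,4,5}. Safe: 2. Place at column 2.
Columns [5, 3, 1, 6, 4, 2], r−c [-4, -1, 2, -2, 1, 4], r+c [6, 5, 4, 10, 9, 8] are all distinct, so no two queens attack.

(1,5) (2,3) (3,1) (4,6) (5,4) (6,2)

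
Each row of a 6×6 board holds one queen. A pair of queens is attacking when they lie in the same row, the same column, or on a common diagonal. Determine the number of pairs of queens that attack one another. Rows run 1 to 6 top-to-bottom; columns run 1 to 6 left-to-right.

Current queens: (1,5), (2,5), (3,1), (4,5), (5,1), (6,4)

Same column: (1,5)–(2,5) (column 5); (1,5)–(4,5) (column 5); (2,5)–(4,5) (column 5); (3,1)–(5,1) (column 1).
Same diagonal: (1,5)–(5,1) (|1−5| = |5−1| = 4); (3,1)–(6,4) (|3−6| = |1−4| = 3).
Total attacking pairs: 6.

6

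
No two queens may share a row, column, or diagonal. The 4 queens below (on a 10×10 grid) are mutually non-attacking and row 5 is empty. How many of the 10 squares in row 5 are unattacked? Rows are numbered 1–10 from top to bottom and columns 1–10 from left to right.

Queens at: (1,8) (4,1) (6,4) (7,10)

3

(1,8) attacks row 5 at column 8 and diagonals 4.
(4,1) attacks row 5 at column 1 and diagonals 2.
(6,4) attacks row 5 at column 4 and diagonals 3, 5.
(7,10) attacks row 5 at column 10 and diagonals 8.
Attacked columns: {1, 2, 3, 4, 5, 8, 10}. Safe: {6, 7, 9}.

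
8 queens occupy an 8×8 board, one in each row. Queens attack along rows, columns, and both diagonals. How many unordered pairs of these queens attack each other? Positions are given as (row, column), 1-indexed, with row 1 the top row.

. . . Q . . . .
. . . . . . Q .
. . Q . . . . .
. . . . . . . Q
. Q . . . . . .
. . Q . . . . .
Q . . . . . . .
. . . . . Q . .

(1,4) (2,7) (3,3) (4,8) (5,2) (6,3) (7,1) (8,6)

Same column: (3,3)–(6,3) (column 3).
Same diagonal: (2,7)–(6,3) (|2−6| = |7−3| = 4); (5,2)–(6,3) (|5−6| = |2−3| = 1).
Total attacking pairs: 3.

3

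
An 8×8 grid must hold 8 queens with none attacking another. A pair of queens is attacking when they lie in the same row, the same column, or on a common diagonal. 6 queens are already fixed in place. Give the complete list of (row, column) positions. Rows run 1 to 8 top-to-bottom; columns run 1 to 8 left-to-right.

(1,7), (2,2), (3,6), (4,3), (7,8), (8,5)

(1,7) (2,2) (3,6) (4,3) (5,1) (6,4) (7,8) (8,5)

Row 5: attacked by (1,7)→{3,7}; (2,2)→{2,5}; (3,6)→{4,6,8}; (4,3)→{2,3,4}; (7,8)→{6,8}; (8,5)→{2,5,8}. Safe: 1. Place at column 1.
Row 6: attacked by (1,7)→{2,7}; (2,2)→{2,6}; (3,6)→{3,6}; (4,3)→{1,3,5}; (5,1)→{1,2}; (7,8)→{7,8}; (8,5)→{3,5,7}. Safe: 4. Place at column 4.
Columns [7, 2, 6, 3, 1, 4, 8, 5], r−c [-6, 0, -3, 1, 4, 2, -1, 3], r+c [8, 4, 9, 7, 6, 10, 15, 13] are all distinct, so no two queens attack.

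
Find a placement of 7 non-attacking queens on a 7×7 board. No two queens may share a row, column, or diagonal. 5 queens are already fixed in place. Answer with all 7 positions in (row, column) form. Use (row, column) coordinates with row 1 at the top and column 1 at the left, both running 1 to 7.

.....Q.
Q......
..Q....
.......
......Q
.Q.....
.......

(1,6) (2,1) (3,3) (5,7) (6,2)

Row 4: attacked by (1,6)→{3,6}; (2,1)→{1,3}; (3,3)→{2,3,4}; (5,7)→{6,7}; (6,2)→{2,4}. Safe: 5. Place at column 5.
Row 7: attacked by (1,6)→{6}; (2,1)→{1,6}; (3,3)→{3,7}; (4,5)→{2,5}; (5,7)→{5,7}; (6,2)→{1,2,3}. Safe: 4. Place at column 4.
Columns [6, 1, 3, 5, 7, 2, 4], r−c [-5, 1, 0, -1, -2, 4, 3], r+c [7, 3, 6, 9, 12, 8, 11] are all distinct, so no two queens attack.

(1,6) (2,1) (3,3) (4,5) (5,7) (6,2) (7,4)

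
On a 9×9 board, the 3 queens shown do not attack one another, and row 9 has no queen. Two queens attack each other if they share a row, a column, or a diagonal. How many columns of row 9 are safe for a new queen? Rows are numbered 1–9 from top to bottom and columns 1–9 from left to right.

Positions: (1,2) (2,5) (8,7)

(1,2) attacks row 9 at column 2.
(2,5) attacks row 9 at column 5.
(8,7) attacks row 9 at column 7 and diagonals 6, 8.
Attacked columns: {2, 5, 6, 7, 8}. Safe: {1, 3, 4, 9}.

4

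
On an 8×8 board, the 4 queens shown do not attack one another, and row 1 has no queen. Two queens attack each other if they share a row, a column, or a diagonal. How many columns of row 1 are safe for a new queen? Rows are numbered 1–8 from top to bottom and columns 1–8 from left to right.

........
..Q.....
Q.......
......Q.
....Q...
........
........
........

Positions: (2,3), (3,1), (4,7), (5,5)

(2,3) attacks row 1 at column 3 and diagonals 2, 4.
(3,1) attacks row 1 at column 1 and diagonals 3.
(4,7) attacks row 1 at column 7 and diagonals 4.
(5,5) attacks row 1 at column 5 and diagonals 1.
Attacked columns: {1, 2, 3, 4, 5, 7}. Safe: {6, 8}.

2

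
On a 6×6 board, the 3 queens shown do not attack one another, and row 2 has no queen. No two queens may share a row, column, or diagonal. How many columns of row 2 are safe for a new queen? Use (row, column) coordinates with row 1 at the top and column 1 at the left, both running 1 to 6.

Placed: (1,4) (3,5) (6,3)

2

(1,4) attacks row 2 at column 4 and diagonals 3, 5.
(3,5) attacks row 2 at column 5 and diagonals 4, 6.
(6,3) attacks row 2 at column 3.
Attacked columns: {3, 4, 5, 6}. Safe: {1, 2}.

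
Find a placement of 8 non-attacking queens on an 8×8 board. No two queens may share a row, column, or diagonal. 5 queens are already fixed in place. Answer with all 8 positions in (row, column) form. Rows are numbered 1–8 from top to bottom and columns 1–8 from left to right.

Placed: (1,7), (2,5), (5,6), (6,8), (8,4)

Row 3: attacked by (1,7)→{5,7}; (2,5)→{4,5,6}; (5,6)→{4,6,8}; (6,8)→{5,8}; (8,4)→{4}. Safe: 1, 2, 3. Place at column 3.
Row 4: attacked by (1,7)→{4,7}; (2,5)→{3,5,7}; (3,3)→{2,3,4}; (5,6)→{5,6,7}; (6,8)→{6,8}; (8,4)→{4,8}. Safe: 1. Place at column 1.
Row 7: attacked by (1,7)→{1,7}; (2,5)→{5}; (3,3)→{3,7}; (4,1)→{1,4}; (5,6)→{4,6,8}; (6,8)→{7,8}; (8,4)→{3,4,5}. Safe: 2. Place at column 2.
Columns [7, 5, 3, 1, 6, 8, 2, 4], r−c [-6, -3, 0, 3, -1, -2, 5, 4], r+c [8, 7, 6, 5, 11, 14, 9, 12] are all distinct, so no two queens attack.

(1,7) (2,5) (3,3) (4,1) (5,6) (6,8) (7,2) (8,4)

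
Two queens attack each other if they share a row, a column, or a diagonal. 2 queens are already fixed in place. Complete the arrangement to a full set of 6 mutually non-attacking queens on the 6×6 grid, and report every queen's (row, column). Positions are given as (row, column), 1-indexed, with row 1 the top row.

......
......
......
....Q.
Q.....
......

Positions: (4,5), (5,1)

(1,3) (2,6) (3,2) (4,5) (5,1) (6,4)

Row 1: attacked by (4,5)→{2,5}; (5,1)→{1,5}. Safe: 3, 4, 6. Place at column 3.
Row 2: attacked by (1,3)→{2,3,4}; (4,5)→{3,5}; (5,1)→{1,4}. Safe: 6. Place at column 6.
Row 3: attacked by (1,3)→{1,3,5}; (2,6)→{5,6}; (4,5)→{4,5,6}; (5,1)→{1,3}. Safe: 2. Place at column 2.
Row 6: attacked by (1,3)→{3}; (2,6)→{2,6}; (3,2)→{2,5}; (4,5)→{3,5}; (5,1)→{1,2}. Safe: 4. Place at column 4.
Columns [3, 6, 2, 5, 1, 4], r−c [-2, -4, 1, -1, 4, 2], r+c [4, 8, 5, 9, 6, 10] are all distinct, so no two queens attack.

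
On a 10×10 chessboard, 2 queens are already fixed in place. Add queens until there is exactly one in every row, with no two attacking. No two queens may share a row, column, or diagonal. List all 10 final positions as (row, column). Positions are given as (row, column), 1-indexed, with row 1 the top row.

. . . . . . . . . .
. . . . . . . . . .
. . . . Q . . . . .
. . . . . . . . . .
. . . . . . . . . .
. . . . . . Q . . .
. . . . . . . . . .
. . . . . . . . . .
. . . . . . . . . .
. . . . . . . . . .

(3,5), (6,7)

(1,6) (2,8) (3,5) (4,1) (5,4) (6,7) (7,10) (8,3) (9,9) (10,2)

Row 1: attacked by (3,5)→{3,5,7}; (6,7)→{2,7}. Safe: 1, 4, 6, 8, 9, 10. Place at column 6.
Row 2: attacked by (1,6)→{5,6,7}; (3,5)→{4,5,6}; (6,7)→{3,7}. Safe: 1, 2, 8, 9, 10. Place at column 8.
Row 4: attacked by (1,6)→{3,6,9}; (2,8)→{6,8,10}; (3,5)→{4,5,6}; (6,7)→{5,7,9}. Safe: 1, 2. Place at column 1.
Row 5: attacked by (1,6)→{2,6,10}; (2,8)→{5,8}; (3,5)→{3,5,7}; (4,1)→{1,2}; (6,7)→{6,7,8}. Safe: 4, 9. Place at column 4.
Row 7: attacked by (1,6)→{6}; (2,8)→{3,8}; (3,5)→{1,5,9}; (4,1)→{1,4}; (5,4)→{2,4,6}; (6,7)→{6,7,8}. Safe: 10. Place at column 10.
Row 8: attacked by (1,6)→{6}; (2,8)→{2,8}; (3,5)→{5,10}; (4,1)→{1,5}; (5,4)→{1,4,7}; (6,7)→{5,7,9}; (7,10)→{9,10}. Safe: 3. Place at column 3.
Row 9: attacked by (1,6)→{6}; (2,8)→{1,8}; (3,5)→{5}; (4,1)→{1,6}; (5,4)→{4,8}; (6,7)→{4,7,10}; (7,10)→{8,10}; (8,3)→{2,3,4}. Safe: 9. Place at column 9.
Row 10: attacked by (1,6)→{6}; (2,8)→{8}; (3,5)→{5}; (4,1)→{1,7}; (5,4)→{4,9}; (6,7)→{3,7}; (7,10)→{7,10}; (8,3)→{1,3,5}; (9,9)→{8,9,10}. Safe: 2. Place at column 2.
Columns [6, 8, 5, 1, 4, 7, 10, 3, 9, 2], r−c [-5, -6, -2, 3, 1, -1, -3, 5, 0, 8], r+c [7, 10, 8, 5, 9, 13, 17, 11, 18, 12] are all distinct, so no two queens attack.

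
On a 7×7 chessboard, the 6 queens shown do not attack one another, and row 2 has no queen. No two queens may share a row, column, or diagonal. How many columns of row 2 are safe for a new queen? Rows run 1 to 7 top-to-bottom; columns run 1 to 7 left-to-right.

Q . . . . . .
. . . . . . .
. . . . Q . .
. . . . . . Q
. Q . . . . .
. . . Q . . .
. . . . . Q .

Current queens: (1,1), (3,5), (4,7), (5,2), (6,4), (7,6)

1

(1,1) attacks row 2 at column 1 and diagonals 2.
(3,5) attacks row 2 at column 5 and diagonals 4, 6.
(4,7) attacks row 2 at column 7 and diagonals 5.
(5,2) attacks row 2 at column 2 and diagonals 5.
(6,4) attacks row 2 at column 4.
(7,6) attacks row 2 at column 6 and diagonals 1.
Attacked columns: {1, 2, 4, 5, 6, 7}. Safe: {3}.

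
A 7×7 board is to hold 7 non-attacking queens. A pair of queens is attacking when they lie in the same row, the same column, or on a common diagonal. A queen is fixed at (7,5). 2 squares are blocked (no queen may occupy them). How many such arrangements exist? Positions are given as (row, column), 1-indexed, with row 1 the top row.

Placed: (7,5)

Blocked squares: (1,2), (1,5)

Branch on row 1: col 1 → 1; col 3 → 2; col 4 → 1; col 6 → 0; col 7 → 1.
Sum: 1 + 2 + 1 + 0 + 1 = 5.

5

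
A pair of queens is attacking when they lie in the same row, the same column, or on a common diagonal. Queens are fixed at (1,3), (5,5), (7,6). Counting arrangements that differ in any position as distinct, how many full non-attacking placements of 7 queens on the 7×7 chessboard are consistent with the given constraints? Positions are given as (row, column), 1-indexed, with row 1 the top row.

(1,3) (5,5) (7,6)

1

Branch on row 2: col 7 → 1.
Sum: 1 = 1.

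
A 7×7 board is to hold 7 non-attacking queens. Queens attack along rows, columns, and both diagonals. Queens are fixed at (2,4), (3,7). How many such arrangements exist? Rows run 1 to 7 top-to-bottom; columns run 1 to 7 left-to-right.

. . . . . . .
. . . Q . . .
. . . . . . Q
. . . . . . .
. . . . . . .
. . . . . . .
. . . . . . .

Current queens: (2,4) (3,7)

Branch on row 1: col 1 → 1; col 2 → 0; col 6 → 1.
Sum: 1 + 0 + 1 = 2.

2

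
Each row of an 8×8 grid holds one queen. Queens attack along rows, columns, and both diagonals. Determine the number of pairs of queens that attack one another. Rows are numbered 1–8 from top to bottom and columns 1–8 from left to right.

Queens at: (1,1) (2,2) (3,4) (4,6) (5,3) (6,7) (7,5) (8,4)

Same column: (3,4)–(8,4) (column 4).
Same diagonal: (1,1)–(2,2) (|1−2| = |1−2| = 1); (3,4)–(6,7) (|3−6| = |4−7| = 3); (5,3)–(7,5) (|5−7| = |3−5| = 2); (7,5)–(8,4) (|7−8| = |5−4| = 1).
Total attacking pairs: 5.

5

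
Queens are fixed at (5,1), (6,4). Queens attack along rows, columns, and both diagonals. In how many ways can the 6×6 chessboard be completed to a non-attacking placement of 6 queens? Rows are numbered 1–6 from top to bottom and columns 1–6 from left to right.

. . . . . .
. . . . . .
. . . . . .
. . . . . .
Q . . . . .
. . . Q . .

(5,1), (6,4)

1

Branch on row 1: col 2 → 0; col 3 → 1; col 6 → 0.
Sum: 0 + 1 + 0 = 1.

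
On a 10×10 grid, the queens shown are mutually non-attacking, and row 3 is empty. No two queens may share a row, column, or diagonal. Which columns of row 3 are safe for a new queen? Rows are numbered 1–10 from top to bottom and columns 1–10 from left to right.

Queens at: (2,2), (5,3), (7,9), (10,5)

columns 4, 6, 7, 8, 10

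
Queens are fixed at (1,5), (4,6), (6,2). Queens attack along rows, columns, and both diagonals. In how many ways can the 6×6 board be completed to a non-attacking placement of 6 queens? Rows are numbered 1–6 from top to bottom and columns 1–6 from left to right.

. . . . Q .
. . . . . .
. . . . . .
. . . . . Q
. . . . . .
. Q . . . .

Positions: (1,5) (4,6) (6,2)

Branch on row 2: col 1 → 0; col 3 → 1.
Sum: 0 + 1 = 1.

1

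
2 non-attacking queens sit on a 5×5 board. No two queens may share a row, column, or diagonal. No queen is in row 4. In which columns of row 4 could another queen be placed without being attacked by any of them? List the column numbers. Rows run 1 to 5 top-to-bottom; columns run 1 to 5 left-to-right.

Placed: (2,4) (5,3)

(2,4) attacks row 4 at column 4 and diagonals 2.
(5,3) attacks row 4 at column 3 and diagonals 2, 4.
Attacked columns: {2, 3, 4}. Safe: {1, 5}.

columns 1, 5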